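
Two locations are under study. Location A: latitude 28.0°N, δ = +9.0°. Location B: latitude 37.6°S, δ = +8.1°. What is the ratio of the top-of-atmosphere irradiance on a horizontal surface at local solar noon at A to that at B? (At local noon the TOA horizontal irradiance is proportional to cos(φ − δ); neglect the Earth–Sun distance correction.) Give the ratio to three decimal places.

A: cos θ_z = cos(28.0° − (9.0°)) = 0.9455.
B: cos θ_z = cos(-37.6° − (8.1°)) = 0.6984.
Ratio A/B = 0.9455 / 0.6984 = 1.3538.

1.354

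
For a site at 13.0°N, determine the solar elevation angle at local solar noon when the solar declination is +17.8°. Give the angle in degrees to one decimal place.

85.2°

At local solar noon the hour angle is zero, so the elevation is 90° − |φ − δ| = 90° − |13.0° − (17.8°)| = 90° − 4.8° = 85.2°.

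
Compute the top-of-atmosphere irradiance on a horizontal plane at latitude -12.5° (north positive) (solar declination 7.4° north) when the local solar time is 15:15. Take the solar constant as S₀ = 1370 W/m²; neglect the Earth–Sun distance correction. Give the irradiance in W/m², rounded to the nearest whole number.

836 W/m²

Hour angle H = 15° × (15.25 − 12) = 48.75°.
With φ = -12.5°, δ = 7.4°, H = 48.75°: sin φ sin δ = -0.0279, cos φ cos δ cos H = 0.6384, so cos θ_z = 0.6105.
Top-of-atmosphere irradiance = S₀ cos θ_z = 1370 × 0.6105 = 836.39 W/m².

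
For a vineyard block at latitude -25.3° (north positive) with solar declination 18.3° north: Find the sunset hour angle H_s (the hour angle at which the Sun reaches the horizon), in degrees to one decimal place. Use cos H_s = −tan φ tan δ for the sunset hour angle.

The sunset hour angle satisfies cos H_s = −tan φ tan δ = 0.1563, giving H_s = 81.01°.

81.0°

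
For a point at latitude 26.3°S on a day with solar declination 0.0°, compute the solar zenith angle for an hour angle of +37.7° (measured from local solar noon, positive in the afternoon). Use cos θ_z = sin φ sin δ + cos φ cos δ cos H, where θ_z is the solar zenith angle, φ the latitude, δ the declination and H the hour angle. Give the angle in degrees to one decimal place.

44.8°

With φ = -26.3°, δ = 0.0°, H = 37.70°: sin φ sin δ = 0.0000, cos φ cos δ cos H = 0.7093, so cos θ_z = 0.7093.
θ_z = arccos(0.7093) = 44.82°.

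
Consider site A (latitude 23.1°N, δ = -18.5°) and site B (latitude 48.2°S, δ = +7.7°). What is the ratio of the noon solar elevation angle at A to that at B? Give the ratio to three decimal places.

1.419

A: 90° − |23.1 − (-18.5)| = 48.40°.
B: 90° − |-48.2 − (7.7)| = 34.10°.
Ratio A/B = 48.4000 / 34.1000 = 1.4194.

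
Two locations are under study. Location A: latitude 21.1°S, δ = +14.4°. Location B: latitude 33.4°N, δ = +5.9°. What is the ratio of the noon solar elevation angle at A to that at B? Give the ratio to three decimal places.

A: 90° − |-21.1 − (14.4)| = 54.50°.
B: 90° − |33.4 − (5.9)| = 62.50°.
Ratio A/B = 54.5000 / 62.5000 = 0.8720.

0.872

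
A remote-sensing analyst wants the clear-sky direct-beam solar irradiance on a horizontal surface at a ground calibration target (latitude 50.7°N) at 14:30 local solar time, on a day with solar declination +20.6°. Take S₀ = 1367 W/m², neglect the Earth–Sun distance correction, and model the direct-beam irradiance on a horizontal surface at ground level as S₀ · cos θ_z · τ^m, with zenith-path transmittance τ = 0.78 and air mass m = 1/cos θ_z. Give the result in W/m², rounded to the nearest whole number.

727 W/m²

Hour angle H = 15° × (14.5 − 12) = 37.50°.
cos θ_z = sin(50.7°) sin(20.6°) + cos(50.7°) cos(20.6°) cos(37.50°) = 0.2723 + 0.4704 = 0.7427.
Air mass m = 1/cos θ_z = 1/0.7427 = 1.346; τ^m = 0.78^1.346 = 0.7157.
Surface direct beam = 1367 × 0.7427 × 0.7157 = 726.63 W/m².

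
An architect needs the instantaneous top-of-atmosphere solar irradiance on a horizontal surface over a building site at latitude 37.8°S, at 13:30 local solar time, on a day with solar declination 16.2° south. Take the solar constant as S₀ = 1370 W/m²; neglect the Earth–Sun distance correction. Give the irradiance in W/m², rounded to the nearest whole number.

Hour angle H = 15° × (13.5 − 12) = 22.50°.
cos θ_z = sin φ sin δ + cos φ cos δ cos H = (-0.6129)(-0.2790) + (0.7902)(0.9603)(0.9239) = 0.8721.
Top-of-atmosphere irradiance = S₀ cos θ_z = 1370 × 0.8721 = 1194.78 W/m².

1195 W/m²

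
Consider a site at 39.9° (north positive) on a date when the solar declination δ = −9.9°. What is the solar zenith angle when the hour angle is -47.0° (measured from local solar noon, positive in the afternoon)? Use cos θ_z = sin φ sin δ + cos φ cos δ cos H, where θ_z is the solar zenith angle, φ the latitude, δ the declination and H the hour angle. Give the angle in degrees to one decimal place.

66.1°

With φ = 39.9°, δ = -9.9°, H = -47.00°: sin φ sin δ = -0.1103, cos φ cos δ cos H = 0.5154, so cos θ_z = 0.4051.
θ_z = arccos(0.4051) = 66.10°.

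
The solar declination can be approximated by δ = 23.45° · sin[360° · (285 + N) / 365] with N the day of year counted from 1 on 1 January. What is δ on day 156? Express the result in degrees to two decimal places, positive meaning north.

360 × (285 + 156) / 365 = 434.959°; sin(434.959°) = 0.9657.
δ = 23.45 × 0.9657 = 22.646° ≈ +22.65°.

+22.65°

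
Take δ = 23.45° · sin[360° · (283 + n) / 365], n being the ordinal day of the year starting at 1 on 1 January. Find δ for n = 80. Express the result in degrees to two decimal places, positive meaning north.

360 × (283 + 80) / 365 = 358.027°; sin(358.027°) = -0.0344.
δ = 23.45 × -0.0344 = -0.807° ≈ -0.81°.

-0.81°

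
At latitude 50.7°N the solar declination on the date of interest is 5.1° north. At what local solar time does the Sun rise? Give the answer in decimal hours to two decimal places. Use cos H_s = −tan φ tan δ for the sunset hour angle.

5.58 h

cos H_s = −tan(50.7°) · tan(5.1°) = -0.1090, so H_s = arccos(-0.1090) = 96.26°.
Sunrise is at 12 − H_s/15 = 12 − 6.417 = 5.583 h local solar time.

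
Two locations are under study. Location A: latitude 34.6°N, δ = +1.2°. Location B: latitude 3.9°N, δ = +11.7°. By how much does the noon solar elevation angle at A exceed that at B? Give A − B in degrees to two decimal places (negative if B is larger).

A: 90° − |34.6 − (1.2)| = 56.60°.
B: 90° − |3.9 − (11.7)| = 82.20°.
A − B = 56.60 − 82.20 = -25.60°.

-25.60°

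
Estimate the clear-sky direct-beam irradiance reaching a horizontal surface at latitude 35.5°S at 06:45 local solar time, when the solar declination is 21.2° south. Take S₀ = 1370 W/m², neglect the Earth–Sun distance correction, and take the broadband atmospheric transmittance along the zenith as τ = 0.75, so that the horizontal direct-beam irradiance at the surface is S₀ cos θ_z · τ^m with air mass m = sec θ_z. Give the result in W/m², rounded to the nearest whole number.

220 W/m²

Hour angle H = 15° × (6.75 − 12) = -78.75°.
cos θ_z = sin φ sin δ + cos φ cos δ cos H = (-0.5807)(-0.3616) + (0.8141)(0.9323)(0.1951) = 0.3581.
Air mass m = 1/cos θ_z = 1/0.3581 = 2.793; τ^m = 0.75^2.793 = 0.4478.
Surface direct beam = 1370 × 0.3581 × 0.4478 = 219.69 W/m².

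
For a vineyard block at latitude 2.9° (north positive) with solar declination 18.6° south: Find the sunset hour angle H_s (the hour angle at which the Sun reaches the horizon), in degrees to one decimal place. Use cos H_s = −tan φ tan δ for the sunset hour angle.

The sunset hour angle satisfies cos H_s = −tan φ tan δ = 0.0170, giving H_s = 89.03°.

89.0°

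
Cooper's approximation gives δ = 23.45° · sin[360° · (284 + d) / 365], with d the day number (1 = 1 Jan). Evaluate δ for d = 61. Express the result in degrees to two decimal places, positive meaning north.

-7.91°

360 × (284 + 61) / 365 = 340.274°; sin(340.274°) = -0.3375.
δ = 23.45 × -0.3375 = -7.914° ≈ -7.91°.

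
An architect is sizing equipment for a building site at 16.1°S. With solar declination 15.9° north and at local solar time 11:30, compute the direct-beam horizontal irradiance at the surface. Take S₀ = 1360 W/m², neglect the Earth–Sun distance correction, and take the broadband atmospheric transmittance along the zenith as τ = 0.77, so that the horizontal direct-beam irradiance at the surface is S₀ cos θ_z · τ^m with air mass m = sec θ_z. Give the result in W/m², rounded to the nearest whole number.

837 W/m²

Hour angle H = 15° × (11.5 − 12) = -7.50°.
cos θ_z = sin φ sin δ + cos φ cos δ cos H = (-0.2773)(0.2740) + (0.9608)(0.9617)(0.9914) = 0.8401.
Air mass m = 1/cos θ_z = 1/0.8401 = 1.190; τ^m = 0.77^1.190 = 0.7327.
Surface direct beam = 1360 × 0.8401 × 0.7327 = 837.14 W/m².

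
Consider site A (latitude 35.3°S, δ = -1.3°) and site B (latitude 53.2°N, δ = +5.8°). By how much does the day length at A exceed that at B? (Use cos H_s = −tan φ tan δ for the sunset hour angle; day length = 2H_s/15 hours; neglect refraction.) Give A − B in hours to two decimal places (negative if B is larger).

A: H_s = arccos(−tan -35.3° · tan -1.3°) = 90.92°, so 2H_s/15 = 12.1227 h.
B: H_s = arccos(−tan 53.2° · tan 5.8°) = 97.80°, so 2H_s/15 = 13.0400 h.
A − B = 12.1227 − 13.0400 = -0.9173 h.

-0.92 h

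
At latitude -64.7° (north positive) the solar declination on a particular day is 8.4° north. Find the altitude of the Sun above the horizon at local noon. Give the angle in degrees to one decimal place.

16.9°

At local solar noon the hour angle is zero, so the elevation is 90° − |φ − δ| = 90° − |-64.7° − (8.4°)| = 90° − 73.1° = 16.9°.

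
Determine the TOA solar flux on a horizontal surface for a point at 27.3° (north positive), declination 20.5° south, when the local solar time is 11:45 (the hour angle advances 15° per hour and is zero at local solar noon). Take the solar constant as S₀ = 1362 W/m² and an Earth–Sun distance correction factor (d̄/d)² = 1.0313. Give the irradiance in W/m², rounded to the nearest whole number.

Hour angle H = 15° × (11.75 − 12) = -3.75°.
cos θ_z = sin(27.3°) sin(-20.5°) + cos(27.3°) cos(-20.5°) cos(-3.75°) = -0.1606 + 0.8306 = 0.6700.
Top-of-atmosphere irradiance = S₀ (d̄/d)² cos θ_z = 1362 × 1.0313 × 0.6700 = 941.10 W/m².

941 W/m²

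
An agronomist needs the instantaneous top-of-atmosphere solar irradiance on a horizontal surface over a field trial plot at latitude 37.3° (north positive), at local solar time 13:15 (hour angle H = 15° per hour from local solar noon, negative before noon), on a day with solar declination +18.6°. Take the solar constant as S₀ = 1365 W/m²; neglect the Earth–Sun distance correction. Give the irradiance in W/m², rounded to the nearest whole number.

1238 W/m²

Hour angle H = 15° × (13.25 − 12) = 18.75°.
With φ = 37.3°, δ = 18.6°, H = 18.75°: sin φ sin δ = 0.1933, cos φ cos δ cos H = 0.7139, so cos θ_z = 0.9072.
Top-of-atmosphere irradiance = S₀ cos θ_z = 1365 × 0.9072 = 1238.33 W/m².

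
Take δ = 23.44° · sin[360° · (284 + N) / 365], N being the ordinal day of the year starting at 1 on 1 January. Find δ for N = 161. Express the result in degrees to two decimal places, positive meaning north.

+23.00°

360 × (284 + 161) / 365 = 438.904°; sin(438.904°) = 0.9813.
δ = 23.44 × 0.9813 = 23.002° ≈ +23.00°.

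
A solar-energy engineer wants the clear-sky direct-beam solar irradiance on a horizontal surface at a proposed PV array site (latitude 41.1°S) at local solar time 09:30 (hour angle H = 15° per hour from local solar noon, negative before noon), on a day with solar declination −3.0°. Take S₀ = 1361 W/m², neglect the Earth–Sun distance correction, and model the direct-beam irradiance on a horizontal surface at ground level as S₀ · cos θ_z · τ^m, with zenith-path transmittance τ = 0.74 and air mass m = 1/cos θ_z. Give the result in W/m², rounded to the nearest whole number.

533 W/m²

Hour angle H = 15° × (9.5 − 12) = -37.50°.
cos θ_z = sin(-41.1°) sin(-3.0°) + cos(-41.1°) cos(-3.0°) cos(-37.50°) = 0.0344 + 0.5970 = 0.6314.
Air mass m = 1/cos θ_z = 1/0.6314 = 1.584; τ^m = 0.74^1.584 = 0.6207.
Surface direct beam = 1361 × 0.6314 × 0.6207 = 533.39 W/m².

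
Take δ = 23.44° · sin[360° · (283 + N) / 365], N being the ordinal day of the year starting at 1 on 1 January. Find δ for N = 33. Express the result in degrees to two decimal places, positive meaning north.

-17.51°

360 × (283 + 33) / 365 = 311.671°; sin(311.671°) = -0.7470.
δ = 23.44 × -0.7470 = -17.510° ≈ -17.51°.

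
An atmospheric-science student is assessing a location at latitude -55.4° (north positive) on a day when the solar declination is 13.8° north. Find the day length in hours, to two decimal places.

9.22 hours

−tan φ tan δ = −(-1.4496)(0.2456) = 0.3560; H_s = arccos(0.3560) = 69.15°.
Day length = 2 H_s / 15° h⁻¹ = 138.30° / 15 = 9.220 h.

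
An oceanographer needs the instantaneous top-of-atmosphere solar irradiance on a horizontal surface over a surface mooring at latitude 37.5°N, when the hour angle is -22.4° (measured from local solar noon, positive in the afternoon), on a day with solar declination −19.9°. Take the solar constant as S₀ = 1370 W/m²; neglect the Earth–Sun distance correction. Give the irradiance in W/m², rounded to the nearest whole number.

661 W/m²

cos θ_z = sin(37.5°) sin(-19.9°) + cos(37.5°) cos(-19.9°) cos(-22.40°) = -0.2072 + 0.6897 = 0.4825.
Top-of-atmosphere irradiance = S₀ cos θ_z = 1370 × 0.4825 = 661.02 W/m².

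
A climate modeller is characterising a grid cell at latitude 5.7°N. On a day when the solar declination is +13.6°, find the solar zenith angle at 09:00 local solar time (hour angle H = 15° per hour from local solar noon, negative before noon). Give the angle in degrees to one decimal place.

45.0°

Hour angle H = 15° × (9 − 12) = -45.00°.
cos θ_z = sin(5.7°) sin(13.6°) + cos(5.7°) cos(13.6°) cos(-45.00°) = 0.0234 + 0.6839 = 0.7073.
θ_z = arccos(0.7073) = 44.98°.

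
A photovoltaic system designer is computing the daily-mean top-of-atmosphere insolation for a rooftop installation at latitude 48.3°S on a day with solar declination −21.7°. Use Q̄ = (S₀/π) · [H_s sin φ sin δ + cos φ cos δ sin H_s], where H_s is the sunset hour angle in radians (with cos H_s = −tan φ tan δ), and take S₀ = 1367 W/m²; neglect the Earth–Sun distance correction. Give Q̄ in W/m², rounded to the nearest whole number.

cos H_s = −tan(-48.3°) · tan(-21.7°) = -0.4466, so H_s = arccos(-0.4466) = 116.53°. In radians, H_s = 2.0338.
H_s sin φ sin δ = 2.0338 × -0.7466 × -0.3697 = 0.5614.
cos φ cos δ sin H_s = 0.6652 × 0.9291 × 0.8947 = 0.5530.
Q̄ = (1367/π) × (0.5614 + 0.5530) = 435.13 × 1.1144 = 484.91 W/m².

485 W/m²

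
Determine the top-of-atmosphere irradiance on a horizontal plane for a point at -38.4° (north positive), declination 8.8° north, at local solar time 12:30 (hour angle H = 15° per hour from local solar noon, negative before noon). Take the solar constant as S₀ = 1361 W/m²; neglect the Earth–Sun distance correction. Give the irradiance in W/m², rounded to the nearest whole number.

916 W/m²

Hour angle H = 15° × (12.5 − 12) = 7.50°.
cos θ_z = sin(-38.4°) sin(8.8°) + cos(-38.4°) cos(8.8°) cos(7.50°) = -0.0950 + 0.7678 = 0.6728.
Top-of-atmosphere irradiance = S₀ cos θ_z = 1361 × 0.6728 = 915.68 W/m².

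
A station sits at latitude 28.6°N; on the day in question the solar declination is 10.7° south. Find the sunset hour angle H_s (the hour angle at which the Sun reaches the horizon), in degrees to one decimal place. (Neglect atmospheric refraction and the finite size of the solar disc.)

84.1°

cos H_s = −tan(28.6°) · tan(-10.7°) = 0.1030, so H_s = arccos(0.1030) = 84.09°.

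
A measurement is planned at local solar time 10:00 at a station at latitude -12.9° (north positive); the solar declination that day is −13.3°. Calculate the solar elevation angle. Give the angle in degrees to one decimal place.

Hour angle H = 15° × (10 − 12) = -30.00°.
With φ = -12.9°, δ = -13.3°, H = -30.00°: sin φ sin δ = 0.0514, cos φ cos δ cos H = 0.8215, so cos θ_z = 0.8729.
θ_z = arccos(0.8729) = 29.20°, so the elevation is 90° − 29.20° = 60.80°.

60.8°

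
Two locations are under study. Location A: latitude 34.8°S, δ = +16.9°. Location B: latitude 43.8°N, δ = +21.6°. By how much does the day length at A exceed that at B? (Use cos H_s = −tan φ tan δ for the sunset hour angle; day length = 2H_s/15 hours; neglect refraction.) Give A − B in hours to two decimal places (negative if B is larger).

-4.60 h

A: H_s = arccos(−tan -34.8° · tan 16.9°) = 77.81°, so 2H_s/15 = 10.3747 h.
B: H_s = arccos(−tan 43.8° · tan 21.6°) = 112.31°, so 2H_s/15 = 14.9747 h.
A − B = 10.3747 − 14.9747 = -4.6000 h.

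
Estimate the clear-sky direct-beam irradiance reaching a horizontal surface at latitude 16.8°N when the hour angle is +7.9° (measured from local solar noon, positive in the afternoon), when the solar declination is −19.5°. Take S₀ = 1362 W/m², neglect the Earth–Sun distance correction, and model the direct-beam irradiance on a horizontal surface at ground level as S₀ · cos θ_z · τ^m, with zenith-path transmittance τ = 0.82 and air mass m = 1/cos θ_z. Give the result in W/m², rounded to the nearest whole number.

cos θ_z = sin φ sin δ + cos φ cos δ cos H = (0.2890)(-0.3338) + (0.9573)(0.9426)(0.9905) = 0.7973.
Air mass m = 1/cos θ_z = 1/0.7973 = 1.254; τ^m = 0.82^1.254 = 0.7797.
Surface direct beam = 1362 × 0.7973 × 0.7797 = 846.69 W/m².

847 W/m²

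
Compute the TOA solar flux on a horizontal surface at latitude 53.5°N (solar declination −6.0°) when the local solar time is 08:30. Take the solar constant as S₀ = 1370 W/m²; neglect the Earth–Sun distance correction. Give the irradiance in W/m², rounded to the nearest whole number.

Hour angle H = 15° × (8.5 − 12) = -52.50°.
With φ = 53.5°, δ = -6.0°, H = -52.50°: sin φ sin δ = -0.0840, cos φ cos δ cos H = 0.3601, so cos θ_z = 0.2761.
Top-of-atmosphere irradiance = S₀ cos θ_z = 1370 × 0.2761 = 378.26 W/m².

378 W/m²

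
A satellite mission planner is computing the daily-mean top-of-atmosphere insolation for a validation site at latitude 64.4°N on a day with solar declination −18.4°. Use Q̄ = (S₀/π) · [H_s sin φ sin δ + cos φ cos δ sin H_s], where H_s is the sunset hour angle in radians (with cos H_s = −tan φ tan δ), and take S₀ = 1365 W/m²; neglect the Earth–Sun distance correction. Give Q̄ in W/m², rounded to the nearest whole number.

29 W/m²

−tan φ tan δ = −(2.0872)(-0.3327) = 0.6944; H_s = arccos(0.6944) = 46.02°. In radians, H_s = 0.8032.
H_s sin φ sin δ = 0.8032 × 0.9018 × -0.3156 = -0.2286.
cos φ cos δ sin H_s = 0.4321 × 0.9489 × 0.7196 = 0.2951.
Q̄ = (1365/π) × (-0.2286 + 0.2951) = 434.49 × 0.0665 = 28.89 W/m².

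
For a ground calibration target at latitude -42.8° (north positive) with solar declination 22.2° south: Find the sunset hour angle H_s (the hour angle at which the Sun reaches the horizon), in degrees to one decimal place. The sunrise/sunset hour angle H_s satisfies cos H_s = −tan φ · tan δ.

112.2°

cos H_s = −tan(-42.8°) · tan(-22.2°) = -0.3779, so H_s = arccos(-0.3779) = 112.20°.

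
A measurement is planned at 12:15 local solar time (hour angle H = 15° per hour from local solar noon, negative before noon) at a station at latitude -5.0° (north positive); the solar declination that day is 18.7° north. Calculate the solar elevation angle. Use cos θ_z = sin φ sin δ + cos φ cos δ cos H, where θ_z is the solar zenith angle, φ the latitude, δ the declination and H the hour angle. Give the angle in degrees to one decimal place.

66.0°

Hour angle H = 15° × (12.25 − 12) = 3.75°.
cos θ_z = sin(-5.0°) sin(18.7°) + cos(-5.0°) cos(18.7°) cos(3.75°) = -0.0279 + 0.9416 = 0.9137.
θ_z = arccos(0.9137) = 23.98°, so the elevation is 90° − 23.98° = 66.02°.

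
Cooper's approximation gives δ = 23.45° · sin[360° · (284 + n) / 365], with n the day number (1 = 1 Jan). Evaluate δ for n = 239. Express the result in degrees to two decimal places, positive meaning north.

360 × (284 + 239) / 365 = 515.836°; sin(515.836°) = 0.4093.
δ = 23.45 × 0.4093 = 9.598° ≈ +9.60°.

+9.60°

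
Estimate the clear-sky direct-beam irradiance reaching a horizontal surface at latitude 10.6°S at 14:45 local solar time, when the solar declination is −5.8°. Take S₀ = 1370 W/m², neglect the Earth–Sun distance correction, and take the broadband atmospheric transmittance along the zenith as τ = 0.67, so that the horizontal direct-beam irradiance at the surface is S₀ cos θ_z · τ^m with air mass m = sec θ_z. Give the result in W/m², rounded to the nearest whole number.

Hour angle H = 15° × (14.75 − 12) = 41.25°.
cos θ_z = sin φ sin δ + cos φ cos δ cos H = (-0.1840)(-0.1011) + (0.9829)(0.9949)(0.7518) = 0.7538.
Air mass m = 1/cos θ_z = 1/0.7538 = 1.327; τ^m = 0.67^1.327 = 0.5878.
Surface direct beam = 1370 × 0.7538 × 0.5878 = 607.02 W/m².

607 W/m²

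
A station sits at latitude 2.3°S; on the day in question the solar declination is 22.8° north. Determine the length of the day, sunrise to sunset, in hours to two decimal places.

−tan φ tan δ = −(-0.0402)(0.4204) = 0.0169; H_s = arccos(0.0169) = 89.03°.
Day length = 2 H_s / 15° h⁻¹ = 178.06° / 15 = 11.871 h.

11.87 hours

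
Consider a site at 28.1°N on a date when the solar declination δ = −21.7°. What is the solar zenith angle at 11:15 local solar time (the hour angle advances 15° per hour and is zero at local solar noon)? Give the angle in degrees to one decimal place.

51.0°

Hour angle H = 15° × (11.25 − 12) = -11.25°.
cos θ_z = sin φ sin δ + cos φ cos δ cos H = (0.4710)(-0.3697) + (0.8821)(0.9291)(0.9808) = 0.6297.
θ_z = arccos(0.6297) = 50.97°.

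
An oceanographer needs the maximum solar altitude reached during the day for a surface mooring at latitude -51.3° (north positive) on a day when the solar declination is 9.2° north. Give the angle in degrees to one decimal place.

At local solar noon the hour angle is zero, so the elevation is 90° − |φ − δ| = 90° − |-51.3° − (9.2°)| = 90° − 60.5° = 29.5°.

29.5°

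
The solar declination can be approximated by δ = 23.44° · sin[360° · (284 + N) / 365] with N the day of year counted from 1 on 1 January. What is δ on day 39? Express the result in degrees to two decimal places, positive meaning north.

-15.51°

360 × (284 + 39) / 365 = 318.575°; sin(318.575°) = -0.6616.
δ = 23.44 × -0.6616 = -15.508° ≈ -15.51°.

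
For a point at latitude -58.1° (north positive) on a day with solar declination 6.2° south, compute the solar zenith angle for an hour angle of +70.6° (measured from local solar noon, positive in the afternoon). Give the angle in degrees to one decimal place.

cos θ_z = sin(-58.1°) sin(-6.2°) + cos(-58.1°) cos(-6.2°) cos(70.60°) = 0.0917 + 0.1745 = 0.2662.
θ_z = arccos(0.2662) = 74.56°.

74.6°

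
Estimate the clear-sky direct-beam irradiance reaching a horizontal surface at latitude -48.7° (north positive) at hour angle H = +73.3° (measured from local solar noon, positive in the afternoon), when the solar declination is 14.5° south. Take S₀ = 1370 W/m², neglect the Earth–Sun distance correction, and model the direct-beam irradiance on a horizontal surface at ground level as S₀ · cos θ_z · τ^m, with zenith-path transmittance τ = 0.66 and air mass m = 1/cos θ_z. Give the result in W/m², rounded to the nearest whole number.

167 W/m²

cos θ_z = sin φ sin δ + cos φ cos δ cos H = (-0.7513)(-0.2504) + (0.6600)(0.9681)(0.2874) = 0.3718.
Air mass m = 1/cos θ_z = 1/0.3718 = 2.690; τ^m = 0.66^2.690 = 0.3270.
Surface direct beam = 1370 × 0.3718 × 0.3270 = 166.56 W/m².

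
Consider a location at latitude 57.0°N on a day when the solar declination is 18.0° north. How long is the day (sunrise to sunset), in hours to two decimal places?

The sunset hour angle satisfies cos H_s = −tan φ tan δ = -0.5003, giving H_s = 120.02°.
Day length = 2 H_s / 15° h⁻¹ = 240.04° / 15 = 16.003 h.

16.00 hours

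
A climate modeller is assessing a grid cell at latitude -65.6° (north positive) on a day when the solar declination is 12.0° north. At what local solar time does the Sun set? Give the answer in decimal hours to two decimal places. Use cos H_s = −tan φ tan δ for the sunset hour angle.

16.14 h

cos H_s = −tan(-65.6°) · tan(12.0°) = 0.4686, so H_s = arccos(0.4686) = 62.06°.
Sunset is at 12 + H_s/15 = 12 + 4.137 = 16.137 h local solar time.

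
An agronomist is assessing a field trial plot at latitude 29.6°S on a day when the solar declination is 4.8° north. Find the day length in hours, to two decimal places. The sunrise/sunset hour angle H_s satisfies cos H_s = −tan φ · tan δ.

11.64 hours

−tan φ tan δ = −(-0.5681)(0.0840) = 0.0477; H_s = arccos(0.0477) = 87.27°.
Day length = 2 H_s / 15° h⁻¹ = 174.54° / 15 = 11.636 h.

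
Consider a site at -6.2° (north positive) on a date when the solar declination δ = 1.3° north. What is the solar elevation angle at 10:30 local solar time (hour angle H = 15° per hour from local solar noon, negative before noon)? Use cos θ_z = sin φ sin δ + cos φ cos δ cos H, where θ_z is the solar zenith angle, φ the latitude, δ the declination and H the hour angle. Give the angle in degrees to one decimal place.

66.3°

Hour angle H = 15° × (10.5 − 12) = -22.50°.
cos θ_z = sin(-6.2°) sin(1.3°) + cos(-6.2°) cos(1.3°) cos(-22.50°) = -0.0025 + 0.9182 = 0.9157.
θ_z = arccos(0.9157) = 23.69°, so the elevation is 90° − 23.69° = 66.31°.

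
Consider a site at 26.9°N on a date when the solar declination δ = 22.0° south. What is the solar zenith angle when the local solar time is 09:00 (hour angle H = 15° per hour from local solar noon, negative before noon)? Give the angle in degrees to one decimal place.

Hour angle H = 15° × (9 − 12) = -45.00°.
With φ = 26.9°, δ = -22.0°, H = -45.00°: sin φ sin δ = -0.1695, cos φ cos δ cos H = 0.5847, so cos θ_z = 0.4152.
θ_z = arccos(0.4152) = 65.47°.

65.5°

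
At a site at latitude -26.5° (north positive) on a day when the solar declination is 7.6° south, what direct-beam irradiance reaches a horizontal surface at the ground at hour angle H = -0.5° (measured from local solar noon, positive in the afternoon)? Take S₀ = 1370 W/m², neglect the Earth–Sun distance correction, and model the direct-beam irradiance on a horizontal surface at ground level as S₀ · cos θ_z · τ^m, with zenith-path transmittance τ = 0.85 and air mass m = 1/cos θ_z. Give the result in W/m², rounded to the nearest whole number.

1092 W/m²

cos θ_z = sin φ sin δ + cos φ cos δ cos H = (-0.4462)(-0.1323) + (0.8949)(0.9912)(1.0000) = 0.9461.
Air mass m = 1/cos θ_z = 1/0.9461 = 1.057; τ^m = 0.85^1.057 = 0.8422.
Surface direct beam = 1370 × 0.9461 × 0.8422 = 1091.62 W/m².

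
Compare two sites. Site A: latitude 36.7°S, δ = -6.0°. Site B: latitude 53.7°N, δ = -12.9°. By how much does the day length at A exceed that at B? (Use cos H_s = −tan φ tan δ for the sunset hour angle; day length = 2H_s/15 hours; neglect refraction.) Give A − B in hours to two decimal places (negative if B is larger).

+3.02 h

A: H_s = arccos(−tan -36.7° · tan -6.0°) = 94.49°, so 2H_s/15 = 12.5987 h.
B: H_s = arccos(−tan 53.7° · tan -12.9°) = 71.83°, so 2H_s/15 = 9.5773 h.
A − B = 12.5987 − 9.5773 = 3.0214 h.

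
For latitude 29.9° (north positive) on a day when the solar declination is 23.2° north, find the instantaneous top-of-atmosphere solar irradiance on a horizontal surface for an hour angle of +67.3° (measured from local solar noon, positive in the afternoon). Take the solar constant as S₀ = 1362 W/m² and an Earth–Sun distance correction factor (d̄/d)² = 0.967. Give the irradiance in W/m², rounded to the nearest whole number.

664 W/m²

With φ = 29.9°, δ = 23.2°, H = 67.30°: sin φ sin δ = 0.1964, cos φ cos δ cos H = 0.3075, so cos θ_z = 0.5039.
Top-of-atmosphere irradiance = S₀ (d̄/d)² cos θ_z = 1362 × 0.967 × 0.5039 = 663.66 W/m².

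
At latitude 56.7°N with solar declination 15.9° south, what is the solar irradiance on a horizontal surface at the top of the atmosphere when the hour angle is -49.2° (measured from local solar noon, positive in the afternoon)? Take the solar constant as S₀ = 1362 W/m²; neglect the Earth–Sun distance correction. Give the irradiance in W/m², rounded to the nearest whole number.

158 W/m²

cos θ_z = sin φ sin δ + cos φ cos δ cos H = (0.8358)(-0.2740) + (0.5490)(0.9617)(0.6534) = 0.1160.
Top-of-atmosphere irradiance = S₀ cos θ_z = 1362 × 0.1160 = 157.99 W/m².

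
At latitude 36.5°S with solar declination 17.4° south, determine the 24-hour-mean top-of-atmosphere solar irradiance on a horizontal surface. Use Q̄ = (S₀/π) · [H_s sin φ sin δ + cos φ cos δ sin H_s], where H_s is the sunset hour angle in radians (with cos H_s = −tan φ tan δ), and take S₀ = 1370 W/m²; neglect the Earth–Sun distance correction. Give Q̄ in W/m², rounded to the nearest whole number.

465 W/m²

cos H_s = −tan(-36.5°) · tan(-17.4°) = -0.2319, so H_s = arccos(-0.2319) = 103.41°. In radians, H_s = 1.8048.
H_s sin φ sin δ = 1.8048 × -0.5948 × -0.2990 = 0.3210.
cos φ cos δ sin H_s = 0.8039 × 0.9542 × 0.9727 = 0.7461.
Q̄ = (1370/π) × (0.3210 + 0.7461) = 436.08 × 1.0671 = 465.34 W/m².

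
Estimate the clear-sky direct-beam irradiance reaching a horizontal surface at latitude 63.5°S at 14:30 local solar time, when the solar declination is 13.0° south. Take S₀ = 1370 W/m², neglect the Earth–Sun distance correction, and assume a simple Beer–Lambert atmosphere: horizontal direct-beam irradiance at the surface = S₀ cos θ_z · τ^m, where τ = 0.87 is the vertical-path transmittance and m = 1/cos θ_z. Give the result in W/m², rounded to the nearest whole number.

580 W/m²

Hour angle H = 15° × (14.5 − 12) = 37.50°.
cos θ_z = sin φ sin δ + cos φ cos δ cos H = (-0.8949)(-0.2250) + (0.4462)(0.9744)(0.7934) = 0.5463.
Air mass m = 1/cos θ_z = 1/0.5463 = 1.830; τ^m = 0.87^1.830 = 0.7750.
Surface direct beam = 1370 × 0.5463 × 0.7750 = 580.03 W/m².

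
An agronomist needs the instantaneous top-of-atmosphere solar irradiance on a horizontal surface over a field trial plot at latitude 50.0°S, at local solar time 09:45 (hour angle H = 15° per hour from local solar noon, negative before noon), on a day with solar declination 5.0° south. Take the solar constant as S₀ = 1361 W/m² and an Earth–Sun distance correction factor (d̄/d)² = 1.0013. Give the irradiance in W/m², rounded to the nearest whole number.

817 W/m²

Hour angle H = 15° × (9.75 − 12) = -33.75°.
cos θ_z = sin φ sin δ + cos φ cos δ cos H = (-0.7660)(-0.0872) + (0.6428)(0.9962)(0.8315) = 0.5993.
Top-of-atmosphere irradiance = S₀ (d̄/d)² cos θ_z = 1361 × 1.0013 × 0.5993 = 816.71 W/m².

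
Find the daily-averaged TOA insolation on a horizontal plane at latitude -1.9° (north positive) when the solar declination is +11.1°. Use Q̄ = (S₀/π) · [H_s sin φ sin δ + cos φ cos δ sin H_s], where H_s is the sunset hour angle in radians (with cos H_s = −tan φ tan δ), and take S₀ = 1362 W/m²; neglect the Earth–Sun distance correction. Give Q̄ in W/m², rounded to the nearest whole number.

421 W/m²

The sunset hour angle satisfies cos H_s = −tan φ tan δ = 0.0065, giving H_s = 89.63°. In radians, H_s = 1.5643.
H_s sin φ sin δ = 1.5643 × -0.0332 × 0.1925 = -0.0100.
cos φ cos δ sin H_s = 0.9995 × 0.9813 × 1.0000 = 0.9808.
Q̄ = (1362/π) × (-0.0100 + 0.9808) = 433.54 × 0.9708 = 420.88 W/m².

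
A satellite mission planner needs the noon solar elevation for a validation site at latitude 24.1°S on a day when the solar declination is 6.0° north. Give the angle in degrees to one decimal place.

59.9°

At local solar noon the hour angle is zero, so the elevation is 90° − |φ − δ| = 90° − |-24.1° − (6.0°)| = 90° − 30.1° = 59.9°.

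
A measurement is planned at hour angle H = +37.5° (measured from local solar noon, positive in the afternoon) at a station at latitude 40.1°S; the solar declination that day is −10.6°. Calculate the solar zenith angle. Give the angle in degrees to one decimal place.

44.4°

With φ = -40.1°, δ = -10.6°, H = 37.50°: sin φ sin δ = 0.1185, cos φ cos δ cos H = 0.5965, so cos θ_z = 0.7150.
θ_z = arccos(0.7150) = 44.36°.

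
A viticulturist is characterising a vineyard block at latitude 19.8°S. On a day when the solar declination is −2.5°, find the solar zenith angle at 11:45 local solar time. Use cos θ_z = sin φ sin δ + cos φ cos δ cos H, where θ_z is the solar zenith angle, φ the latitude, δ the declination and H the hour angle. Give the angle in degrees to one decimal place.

Hour angle H = 15° × (11.75 − 12) = -3.75°.
cos θ_z = sin φ sin δ + cos φ cos δ cos H = (-0.3387)(-0.0436) + (0.9409)(0.9990)(0.9979) = 0.9528.
θ_z = arccos(0.9528) = 17.67°.

17.7°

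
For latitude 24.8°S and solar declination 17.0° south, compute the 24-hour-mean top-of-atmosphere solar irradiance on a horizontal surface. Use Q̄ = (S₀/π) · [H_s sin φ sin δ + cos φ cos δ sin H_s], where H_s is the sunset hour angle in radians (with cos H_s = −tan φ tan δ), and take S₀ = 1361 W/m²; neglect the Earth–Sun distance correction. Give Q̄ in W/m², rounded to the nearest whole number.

463 W/m²

The sunset hour angle satisfies cos H_s = −tan φ tan δ = -0.1413, giving H_s = 98.12°. In radians, H_s = 1.7125.
H_s sin φ sin δ = 1.7125 × -0.4195 × -0.2924 = 0.2101.
cos φ cos δ sin H_s = 0.9078 × 0.9563 × 0.9900 = 0.8594.
Q̄ = (1361/π) × (0.2101 + 0.8594) = 433.22 × 1.0695 = 463.33 W/m².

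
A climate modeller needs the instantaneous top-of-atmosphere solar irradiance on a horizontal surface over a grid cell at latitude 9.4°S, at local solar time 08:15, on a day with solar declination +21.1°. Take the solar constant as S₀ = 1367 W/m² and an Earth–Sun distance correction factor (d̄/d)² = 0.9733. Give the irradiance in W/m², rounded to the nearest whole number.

602 W/m²

Hour angle H = 15° × (8.25 − 12) = -56.25°.
cos θ_z = sin φ sin δ + cos φ cos δ cos H = (-0.1633)(0.3600) + (0.9866)(0.9330)(0.5556) = 0.4526.
Top-of-atmosphere irradiance = S₀ (d̄/d)² cos θ_z = 1367 × 0.9733 × 0.4526 = 602.18 W/m².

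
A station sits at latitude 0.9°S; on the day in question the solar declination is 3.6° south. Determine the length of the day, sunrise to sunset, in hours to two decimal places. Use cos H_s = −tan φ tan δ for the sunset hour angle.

The sunset hour angle satisfies cos H_s = −tan φ tan δ = -0.0010, giving H_s = 90.06°.
Day length = 2 H_s / 15° h⁻¹ = 180.12° / 15 = 12.008 h.

12.01 hours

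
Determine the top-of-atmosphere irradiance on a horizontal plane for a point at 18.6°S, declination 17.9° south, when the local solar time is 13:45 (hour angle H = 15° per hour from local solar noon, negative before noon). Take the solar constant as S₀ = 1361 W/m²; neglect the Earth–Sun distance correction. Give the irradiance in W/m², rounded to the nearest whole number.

1234 W/m²

Hour angle H = 15° × (13.75 − 12) = 26.25°.
With φ = -18.6°, δ = -17.9°, H = 26.25°: sin φ sin δ = 0.0980, cos φ cos δ cos H = 0.8089, so cos θ_z = 0.9069.
Top-of-atmosphere irradiance = S₀ cos θ_z = 1361 × 0.9069 = 1234.29 W/m².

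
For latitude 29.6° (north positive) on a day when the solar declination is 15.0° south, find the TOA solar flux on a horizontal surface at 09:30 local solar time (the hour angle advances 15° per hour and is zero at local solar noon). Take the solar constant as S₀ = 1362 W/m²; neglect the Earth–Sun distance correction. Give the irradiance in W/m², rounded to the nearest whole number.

733 W/m²

Hour angle H = 15° × (9.5 − 12) = -37.50°.
cos θ_z = sin(29.6°) sin(-15.0°) + cos(29.6°) cos(-15.0°) cos(-37.50°) = -0.1278 + 0.6663 = 0.5385.
Top-of-atmosphere irradiance = S₀ cos θ_z = 1362 × 0.5385 = 733.44 W/m².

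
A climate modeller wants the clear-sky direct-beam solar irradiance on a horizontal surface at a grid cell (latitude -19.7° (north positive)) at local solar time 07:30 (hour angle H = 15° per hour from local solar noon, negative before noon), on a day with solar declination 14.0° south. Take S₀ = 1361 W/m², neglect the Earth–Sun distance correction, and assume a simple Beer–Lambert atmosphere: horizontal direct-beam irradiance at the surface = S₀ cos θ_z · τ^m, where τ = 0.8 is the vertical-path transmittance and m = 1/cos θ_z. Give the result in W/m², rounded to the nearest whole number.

350 W/m²

Hour angle H = 15° × (7.5 − 12) = -67.50°.
With φ = -19.7°, δ = -14.0°, H = -67.50°: sin φ sin δ = 0.0816, cos φ cos δ cos H = 0.3496, so cos θ_z = 0.4312.
Air mass m = 1/cos θ_z = 1/0.4312 = 2.319; τ^m = 0.8^2.319 = 0.5960.
Surface direct beam = 1361 × 0.4312 × 0.5960 = 349.77 W/m².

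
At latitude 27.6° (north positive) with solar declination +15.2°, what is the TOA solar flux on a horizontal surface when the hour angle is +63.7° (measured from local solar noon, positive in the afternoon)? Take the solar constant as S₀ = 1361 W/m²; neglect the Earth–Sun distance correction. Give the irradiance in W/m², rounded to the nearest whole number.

681 W/m²

cos θ_z = sin φ sin δ + cos φ cos δ cos H = (0.4633)(0.2622) + (0.8862)(0.9650)(0.4431) = 0.5004.
Top-of-atmosphere irradiance = S₀ cos θ_z = 1361 × 0.5004 = 681.04 W/m².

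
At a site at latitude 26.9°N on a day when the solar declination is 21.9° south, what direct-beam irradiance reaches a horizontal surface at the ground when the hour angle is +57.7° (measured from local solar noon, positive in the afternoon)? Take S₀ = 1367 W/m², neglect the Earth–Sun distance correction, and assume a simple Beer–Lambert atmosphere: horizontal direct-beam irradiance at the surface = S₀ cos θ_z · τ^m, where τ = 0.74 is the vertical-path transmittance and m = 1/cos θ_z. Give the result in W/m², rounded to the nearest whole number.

124 W/m²

With φ = 26.9°, δ = -21.9°, H = 57.70°: sin φ sin δ = -0.1688, cos φ cos δ cos H = 0.4421, so cos θ_z = 0.2733.
Air mass m = 1/cos θ_z = 1/0.2733 = 3.659; τ^m = 0.74^3.659 = 0.3323.
Surface direct beam = 1367 × 0.2733 × 0.3323 = 124.15 W/m².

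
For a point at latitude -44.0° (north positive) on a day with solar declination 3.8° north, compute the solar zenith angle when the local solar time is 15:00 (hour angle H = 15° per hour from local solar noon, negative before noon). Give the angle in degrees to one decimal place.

Hour angle H = 15° × (15 − 12) = 45.00°.
cos θ_z = sin(-44.0°) sin(3.8°) + cos(-44.0°) cos(3.8°) cos(45.00°) = -0.0460 + 0.5075 = 0.4615.
θ_z = arccos(0.4615) = 62.52°.

62.5°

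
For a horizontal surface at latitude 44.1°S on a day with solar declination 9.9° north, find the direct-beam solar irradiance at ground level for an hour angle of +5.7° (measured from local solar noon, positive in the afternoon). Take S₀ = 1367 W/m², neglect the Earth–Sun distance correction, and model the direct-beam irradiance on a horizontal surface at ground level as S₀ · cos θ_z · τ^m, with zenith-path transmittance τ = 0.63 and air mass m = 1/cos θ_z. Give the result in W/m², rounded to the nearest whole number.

362 W/m²

cos θ_z = sin(-44.1°) sin(9.9°) + cos(-44.1°) cos(9.9°) cos(5.70°) = -0.1196 + 0.7039 = 0.5843.
Air mass m = 1/cos θ_z = 1/0.5843 = 1.711; τ^m = 0.63^1.711 = 0.4536.
Surface direct beam = 1367 × 0.5843 × 0.4536 = 362.31 W/m².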